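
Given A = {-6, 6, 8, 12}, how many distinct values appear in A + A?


A + A = {a + a' : a, a' ∈ A}; |A| = 4.
General bounds: 2|A| - 1 ≤ |A + A| ≤ |A|(|A|+1)/2, i.e. 7 ≤ |A + A| ≤ 10.
Lower bound 2|A|-1 is attained iff A is an arithmetic progression.
Enumerate sums a + a' for a ≤ a' (symmetric, so this suffices):
a = -6: -6+-6=-12, -6+6=0, -6+8=2, -6+12=6
a = 6: 6+6=12, 6+8=14, 6+12=18
a = 8: 8+8=16, 8+12=20
a = 12: 12+12=24
Distinct sums: {-12, 0, 2, 6, 12, 14, 16, 18, 20, 24}
|A + A| = 10

|A + A| = 10


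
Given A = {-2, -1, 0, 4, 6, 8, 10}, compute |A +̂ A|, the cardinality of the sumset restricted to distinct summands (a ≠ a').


Restricted sumset: A +̂ A = {a + a' : a ∈ A, a' ∈ A, a ≠ a'}.
Equivalently, take A + A and drop any sum 2a that is achievable ONLY as a + a for a ∈ A (i.e. sums representable only with equal summands).
Enumerate pairs (a, a') with a < a' (symmetric, so each unordered pair gives one sum; this covers all a ≠ a'):
  -2 + -1 = -3
  -2 + 0 = -2
  -2 + 4 = 2
  -2 + 6 = 4
  -2 + 8 = 6
  -2 + 10 = 8
  -1 + 0 = -1
  -1 + 4 = 3
  -1 + 6 = 5
  -1 + 8 = 7
  -1 + 10 = 9
  0 + 4 = 4
  0 + 6 = 6
  0 + 8 = 8
  0 + 10 = 10
  4 + 6 = 10
  4 + 8 = 12
  4 + 10 = 14
  6 + 8 = 14
  6 + 10 = 16
  8 + 10 = 18
Collected distinct sums: {-3, -2, -1, 2, 3, 4, 5, 6, 7, 8, 9, 10, 12, 14, 16, 18}
|A +̂ A| = 16
(Reference bound: |A +̂ A| ≥ 2|A| - 3 for |A| ≥ 2, with |A| = 7 giving ≥ 11.)

|A +̂ A| = 16


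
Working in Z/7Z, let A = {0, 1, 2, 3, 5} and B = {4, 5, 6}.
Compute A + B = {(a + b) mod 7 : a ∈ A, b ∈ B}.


Work in Z/7Z: reduce every sum a + b modulo 7.
Enumerate all 15 pairs:
a = 0: 0+4=4, 0+5=5, 0+6=6
a = 1: 1+4=5, 1+5=6, 1+6=0
a = 2: 2+4=6, 2+5=0, 2+6=1
a = 3: 3+4=0, 3+5=1, 3+6=2
a = 5: 5+4=2, 5+5=3, 5+6=4
Distinct residues collected: {0, 1, 2, 3, 4, 5, 6}
|A + B| = 7 (out of 7 total residues).

A + B = {0, 1, 2, 3, 4, 5, 6}


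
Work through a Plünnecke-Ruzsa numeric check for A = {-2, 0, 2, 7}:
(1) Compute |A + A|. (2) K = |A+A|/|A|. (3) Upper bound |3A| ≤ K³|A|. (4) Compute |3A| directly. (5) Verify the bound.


|A| = 4.
Step 1: Compute A + A by enumerating all 16 pairs.
A + A = {-4, -2, 0, 2, 4, 5, 7, 9, 14}, so |A + A| = 9.
Step 2: Doubling constant K = |A + A|/|A| = 9/4 = 9/4 ≈ 2.2500.
Step 3: Plünnecke-Ruzsa gives |3A| ≤ K³·|A| = (2.2500)³ · 4 ≈ 45.5625.
Step 4: Compute 3A = A + A + A directly by enumerating all triples (a,b,c) ∈ A³; |3A| = 16.
Step 5: Check 16 ≤ 45.5625? Yes ✓.

K = 9/4, Plünnecke-Ruzsa bound K³|A| ≈ 45.5625, |3A| = 16, inequality holds.


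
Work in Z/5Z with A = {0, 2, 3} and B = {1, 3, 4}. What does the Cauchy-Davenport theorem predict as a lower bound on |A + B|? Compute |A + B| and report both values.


Cauchy-Davenport: |A + B| ≥ min(p, |A| + |B| - 1) for A, B nonempty in Z/pZ.
|A| = 3, |B| = 3, p = 5.
CD lower bound = min(5, 3 + 3 - 1) = min(5, 5) = 5.
Compute A + B mod 5 directly:
a = 0: 0+1=1, 0+3=3, 0+4=4
a = 2: 2+1=3, 2+3=0, 2+4=1
a = 3: 3+1=4, 3+3=1, 3+4=2
A + B = {0, 1, 2, 3, 4}, so |A + B| = 5.
Verify: 5 ≥ 5? Yes ✓.

CD lower bound = 5, actual |A + B| = 5.


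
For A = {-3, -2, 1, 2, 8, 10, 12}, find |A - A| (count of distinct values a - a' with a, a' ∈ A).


A - A = {a - a' : a, a' ∈ A}; |A| = 7.
Bounds: 2|A|-1 ≤ |A - A| ≤ |A|² - |A| + 1, i.e. 13 ≤ |A - A| ≤ 43.
Note: 0 ∈ A - A always (from a - a). The set is symmetric: if d ∈ A - A then -d ∈ A - A.
Enumerate nonzero differences d = a - a' with a > a' (then include -d):
Positive differences: {1, 2, 3, 4, 5, 6, 7, 8, 9, 10, 11, 12, 13, 14, 15}
Full difference set: {0} ∪ (positive diffs) ∪ (negative diffs).
|A - A| = 1 + 2·15 = 31 (matches direct enumeration: 31).

|A - A| = 31


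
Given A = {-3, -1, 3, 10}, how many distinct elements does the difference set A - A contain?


A - A = {a - a' : a, a' ∈ A}; |A| = 4.
Bounds: 2|A|-1 ≤ |A - A| ≤ |A|² - |A| + 1, i.e. 7 ≤ |A - A| ≤ 13.
Note: 0 ∈ A - A always (from a - a). The set is symmetric: if d ∈ A - A then -d ∈ A - A.
Enumerate nonzero differences d = a - a' with a > a' (then include -d):
Positive differences: {2, 4, 6, 7, 11, 13}
Full difference set: {0} ∪ (positive diffs) ∪ (negative diffs).
|A - A| = 1 + 2·6 = 13 (matches direct enumeration: 13).

|A - A| = 13


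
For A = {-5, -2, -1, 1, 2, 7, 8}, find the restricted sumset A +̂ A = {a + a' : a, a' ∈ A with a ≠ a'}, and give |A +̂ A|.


Restricted sumset: A +̂ A = {a + a' : a ∈ A, a' ∈ A, a ≠ a'}.
Equivalently, take A + A and drop any sum 2a that is achievable ONLY as a + a for a ∈ A (i.e. sums representable only with equal summands).
Enumerate pairs (a, a') with a < a' (symmetric, so each unordered pair gives one sum; this covers all a ≠ a'):
  -5 + -2 = -7
  -5 + -1 = -6
  -5 + 1 = -4
  -5 + 2 = -3
  -5 + 7 = 2
  -5 + 8 = 3
  -2 + -1 = -3
  -2 + 1 = -1
  -2 + 2 = 0
  -2 + 7 = 5
  -2 + 8 = 6
  -1 + 1 = 0
  -1 + 2 = 1
  -1 + 7 = 6
  -1 + 8 = 7
  1 + 2 = 3
  1 + 7 = 8
  1 + 8 = 9
  2 + 7 = 9
  2 + 8 = 10
  7 + 8 = 15
Collected distinct sums: {-7, -6, -4, -3, -1, 0, 1, 2, 3, 5, 6, 7, 8, 9, 10, 15}
|A +̂ A| = 16
(Reference bound: |A +̂ A| ≥ 2|A| - 3 for |A| ≥ 2, with |A| = 7 giving ≥ 11.)

|A +̂ A| = 16


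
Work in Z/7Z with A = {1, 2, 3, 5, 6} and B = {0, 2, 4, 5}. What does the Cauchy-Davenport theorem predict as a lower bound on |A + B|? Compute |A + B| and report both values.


Cauchy-Davenport: |A + B| ≥ min(p, |A| + |B| - 1) for A, B nonempty in Z/pZ.
|A| = 5, |B| = 4, p = 7.
CD lower bound = min(7, 5 + 4 - 1) = min(7, 8) = 7.
Compute A + B mod 7 directly:
a = 1: 1+0=1, 1+2=3, 1+4=5, 1+5=6
a = 2: 2+0=2, 2+2=4, 2+4=6, 2+5=0
a = 3: 3+0=3, 3+2=5, 3+4=0, 3+5=1
a = 5: 5+0=5, 5+2=0, 5+4=2, 5+5=3
a = 6: 6+0=6, 6+2=1, 6+4=3, 6+5=4
A + B = {0, 1, 2, 3, 4, 5, 6}, so |A + B| = 7.
Verify: 7 ≥ 7? Yes ✓.

CD lower bound = 7, actual |A + B| = 7.


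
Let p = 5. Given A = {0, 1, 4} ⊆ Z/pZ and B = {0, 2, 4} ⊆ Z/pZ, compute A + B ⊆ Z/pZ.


Work in Z/5Z: reduce every sum a + b modulo 5.
Enumerate all 9 pairs:
a = 0: 0+0=0, 0+2=2, 0+4=4
a = 1: 1+0=1, 1+2=3, 1+4=0
a = 4: 4+0=4, 4+2=1, 4+4=3
Distinct residues collected: {0, 1, 2, 3, 4}
|A + B| = 5 (out of 5 total residues).

A + B = {0, 1, 2, 3, 4}


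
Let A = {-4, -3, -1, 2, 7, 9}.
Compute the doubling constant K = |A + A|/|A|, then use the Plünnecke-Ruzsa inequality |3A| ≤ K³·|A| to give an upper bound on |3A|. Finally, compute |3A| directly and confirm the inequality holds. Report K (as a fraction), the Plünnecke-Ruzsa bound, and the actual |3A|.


|A| = 6.
Step 1: Compute A + A by enumerating all 36 pairs.
A + A = {-8, -7, -6, -5, -4, -2, -1, 1, 3, 4, 5, 6, 8, 9, 11, 14, 16, 18}, so |A + A| = 18.
Step 2: Doubling constant K = |A + A|/|A| = 18/6 = 18/6 ≈ 3.0000.
Step 3: Plünnecke-Ruzsa gives |3A| ≤ K³·|A| = (3.0000)³ · 6 ≈ 162.0000.
Step 4: Compute 3A = A + A + A directly by enumerating all triples (a,b,c) ∈ A³; |3A| = 35.
Step 5: Check 35 ≤ 162.0000? Yes ✓.

K = 18/6, Plünnecke-Ruzsa bound K³|A| ≈ 162.0000, |3A| = 35, inequality holds.


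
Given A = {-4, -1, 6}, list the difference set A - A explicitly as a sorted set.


A - A = {a - a' : a, a' ∈ A}.
Compute a - a' for each ordered pair (a, a'):
a = -4: -4--4=0, -4--1=-3, -4-6=-10
a = -1: -1--4=3, -1--1=0, -1-6=-7
a = 6: 6--4=10, 6--1=7, 6-6=0
Collecting distinct values (and noting 0 appears from a-a):
A - A = {-10, -7, -3, 0, 3, 7, 10}
|A - A| = 7

A - A = {-10, -7, -3, 0, 3, 7, 10}


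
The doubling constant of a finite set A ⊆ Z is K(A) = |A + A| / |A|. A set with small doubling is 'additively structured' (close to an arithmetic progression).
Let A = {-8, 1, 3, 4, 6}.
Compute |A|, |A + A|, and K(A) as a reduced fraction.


|A| = 5.
Compute A + A by enumerating all 25 pairs.
A + A = {-16, -7, -5, -4, -2, 2, 4, 5, 6, 7, 8, 9, 10, 12}, so |A + A| = 14.
K = |A + A| / |A| = 14/5 (already in lowest terms) ≈ 2.8000.
Reference: AP of size 5 gives K = 9/5 ≈ 1.8000; a fully generic set of size 5 gives K ≈ 3.0000.

|A| = 5, |A + A| = 14, K = 14/5.


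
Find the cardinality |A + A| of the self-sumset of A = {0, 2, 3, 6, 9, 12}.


A + A = {a + a' : a, a' ∈ A}; |A| = 6.
General bounds: 2|A| - 1 ≤ |A + A| ≤ |A|(|A|+1)/2, i.e. 11 ≤ |A + A| ≤ 21.
Lower bound 2|A|-1 is attained iff A is an arithmetic progression.
Enumerate sums a + a' for a ≤ a' (symmetric, so this suffices):
a = 0: 0+0=0, 0+2=2, 0+3=3, 0+6=6, 0+9=9, 0+12=12
a = 2: 2+2=4, 2+3=5, 2+6=8, 2+9=11, 2+12=14
a = 3: 3+3=6, 3+6=9, 3+9=12, 3+12=15
a = 6: 6+6=12, 6+9=15, 6+12=18
a = 9: 9+9=18, 9+12=21
a = 12: 12+12=24
Distinct sums: {0, 2, 3, 4, 5, 6, 8, 9, 11, 12, 14, 15, 18, 21, 24}
|A + A| = 15

|A + A| = 15


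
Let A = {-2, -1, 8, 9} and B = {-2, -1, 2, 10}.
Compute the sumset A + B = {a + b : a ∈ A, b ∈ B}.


A + B = {a + b : a ∈ A, b ∈ B}.
Enumerate all |A|·|B| = 4·4 = 16 pairs (a, b) and collect distinct sums.
a = -2: -2+-2=-4, -2+-1=-3, -2+2=0, -2+10=8
a = -1: -1+-2=-3, -1+-1=-2, -1+2=1, -1+10=9
a = 8: 8+-2=6, 8+-1=7, 8+2=10, 8+10=18
a = 9: 9+-2=7, 9+-1=8, 9+2=11, 9+10=19
Collecting distinct sums: A + B = {-4, -3, -2, 0, 1, 6, 7, 8, 9, 10, 11, 18, 19}
|A + B| = 13

A + B = {-4, -3, -2, 0, 1, 6, 7, 8, 9, 10, 11, 18, 19}


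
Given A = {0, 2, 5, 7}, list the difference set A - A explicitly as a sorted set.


A - A = {a - a' : a, a' ∈ A}.
Compute a - a' for each ordered pair (a, a'):
a = 0: 0-0=0, 0-2=-2, 0-5=-5, 0-7=-7
a = 2: 2-0=2, 2-2=0, 2-5=-3, 2-7=-5
a = 5: 5-0=5, 5-2=3, 5-5=0, 5-7=-2
a = 7: 7-0=7, 7-2=5, 7-5=2, 7-7=0
Collecting distinct values (and noting 0 appears from a-a):
A - A = {-7, -5, -3, -2, 0, 2, 3, 5, 7}
|A - A| = 9

A - A = {-7, -5, -3, -2, 0, 2, 3, 5, 7}


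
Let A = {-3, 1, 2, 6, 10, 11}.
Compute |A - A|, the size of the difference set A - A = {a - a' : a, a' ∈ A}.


A - A = {a - a' : a, a' ∈ A}; |A| = 6.
Bounds: 2|A|-1 ≤ |A - A| ≤ |A|² - |A| + 1, i.e. 11 ≤ |A - A| ≤ 31.
Note: 0 ∈ A - A always (from a - a). The set is symmetric: if d ∈ A - A then -d ∈ A - A.
Enumerate nonzero differences d = a - a' with a > a' (then include -d):
Positive differences: {1, 4, 5, 8, 9, 10, 13, 14}
Full difference set: {0} ∪ (positive diffs) ∪ (negative diffs).
|A - A| = 1 + 2·8 = 17 (matches direct enumeration: 17).

|A - A| = 17


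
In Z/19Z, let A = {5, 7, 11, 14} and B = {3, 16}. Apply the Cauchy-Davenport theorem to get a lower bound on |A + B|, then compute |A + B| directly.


Cauchy-Davenport: |A + B| ≥ min(p, |A| + |B| - 1) for A, B nonempty in Z/pZ.
|A| = 4, |B| = 2, p = 19.
CD lower bound = min(19, 4 + 2 - 1) = min(19, 5) = 5.
Compute A + B mod 19 directly:
a = 5: 5+3=8, 5+16=2
a = 7: 7+3=10, 7+16=4
a = 11: 11+3=14, 11+16=8
a = 14: 14+3=17, 14+16=11
A + B = {2, 4, 8, 10, 11, 14, 17}, so |A + B| = 7.
Verify: 7 ≥ 5? Yes ✓.

CD lower bound = 5, actual |A + B| = 7.


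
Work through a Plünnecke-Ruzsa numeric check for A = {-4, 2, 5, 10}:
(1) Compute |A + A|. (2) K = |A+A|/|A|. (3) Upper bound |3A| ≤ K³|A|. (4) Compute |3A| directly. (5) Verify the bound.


|A| = 4.
Step 1: Compute A + A by enumerating all 16 pairs.
A + A = {-8, -2, 1, 4, 6, 7, 10, 12, 15, 20}, so |A + A| = 10.
Step 2: Doubling constant K = |A + A|/|A| = 10/4 = 10/4 ≈ 2.5000.
Step 3: Plünnecke-Ruzsa gives |3A| ≤ K³·|A| = (2.5000)³ · 4 ≈ 62.5000.
Step 4: Compute 3A = A + A + A directly by enumerating all triples (a,b,c) ∈ A³; |3A| = 19.
Step 5: Check 19 ≤ 62.5000? Yes ✓.

K = 10/4, Plünnecke-Ruzsa bound K³|A| ≈ 62.5000, |3A| = 19, inequality holds.


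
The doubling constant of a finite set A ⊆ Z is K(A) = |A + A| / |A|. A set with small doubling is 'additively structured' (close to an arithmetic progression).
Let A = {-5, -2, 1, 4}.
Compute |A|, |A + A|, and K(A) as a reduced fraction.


|A| = 4.
Compute A + A by enumerating all 16 pairs.
A + A = {-10, -7, -4, -1, 2, 5, 8}, so |A + A| = 7.
K = |A + A| / |A| = 7/4 (already in lowest terms) ≈ 1.7500.
Reference: AP of size 4 gives K = 7/4 ≈ 1.7500; a fully generic set of size 4 gives K ≈ 2.5000.

|A| = 4, |A + A| = 7, K = 7/4.


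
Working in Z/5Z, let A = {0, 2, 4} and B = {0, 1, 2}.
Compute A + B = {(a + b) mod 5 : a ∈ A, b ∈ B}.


Work in Z/5Z: reduce every sum a + b modulo 5.
Enumerate all 9 pairs:
a = 0: 0+0=0, 0+1=1, 0+2=2
a = 2: 2+0=2, 2+1=3, 2+2=4
a = 4: 4+0=4, 4+1=0, 4+2=1
Distinct residues collected: {0, 1, 2, 3, 4}
|A + B| = 5 (out of 5 total residues).

A + B = {0, 1, 2, 3, 4}


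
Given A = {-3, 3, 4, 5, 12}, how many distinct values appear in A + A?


A + A = {a + a' : a, a' ∈ A}; |A| = 5.
General bounds: 2|A| - 1 ≤ |A + A| ≤ |A|(|A|+1)/2, i.e. 9 ≤ |A + A| ≤ 15.
Lower bound 2|A|-1 is attained iff A is an arithmetic progression.
Enumerate sums a + a' for a ≤ a' (symmetric, so this suffices):
a = -3: -3+-3=-6, -3+3=0, -3+4=1, -3+5=2, -3+12=9
a = 3: 3+3=6, 3+4=7, 3+5=8, 3+12=15
a = 4: 4+4=8, 4+5=9, 4+12=16
a = 5: 5+5=10, 5+12=17
a = 12: 12+12=24
Distinct sums: {-6, 0, 1, 2, 6, 7, 8, 9, 10, 15, 16, 17, 24}
|A + A| = 13

|A + A| = 13


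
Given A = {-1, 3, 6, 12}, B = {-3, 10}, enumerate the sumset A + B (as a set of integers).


A + B = {a + b : a ∈ A, b ∈ B}.
Enumerate all |A|·|B| = 4·2 = 8 pairs (a, b) and collect distinct sums.
a = -1: -1+-3=-4, -1+10=9
a = 3: 3+-3=0, 3+10=13
a = 6: 6+-3=3, 6+10=16
a = 12: 12+-3=9, 12+10=22
Collecting distinct sums: A + B = {-4, 0, 3, 9, 13, 16, 22}
|A + B| = 7

A + B = {-4, 0, 3, 9, 13, 16, 22}


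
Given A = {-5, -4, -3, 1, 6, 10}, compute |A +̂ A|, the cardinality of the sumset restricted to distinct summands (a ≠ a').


Restricted sumset: A +̂ A = {a + a' : a ∈ A, a' ∈ A, a ≠ a'}.
Equivalently, take A + A and drop any sum 2a that is achievable ONLY as a + a for a ∈ A (i.e. sums representable only with equal summands).
Enumerate pairs (a, a') with a < a' (symmetric, so each unordered pair gives one sum; this covers all a ≠ a'):
  -5 + -4 = -9
  -5 + -3 = -8
  -5 + 1 = -4
  -5 + 6 = 1
  -5 + 10 = 5
  -4 + -3 = -7
  -4 + 1 = -3
  -4 + 6 = 2
  -4 + 10 = 6
  -3 + 1 = -2
  -3 + 6 = 3
  -3 + 10 = 7
  1 + 6 = 7
  1 + 10 = 11
  6 + 10 = 16
Collected distinct sums: {-9, -8, -7, -4, -3, -2, 1, 2, 3, 5, 6, 7, 11, 16}
|A +̂ A| = 14
(Reference bound: |A +̂ A| ≥ 2|A| - 3 for |A| ≥ 2, with |A| = 6 giving ≥ 9.)

|A +̂ A| = 14


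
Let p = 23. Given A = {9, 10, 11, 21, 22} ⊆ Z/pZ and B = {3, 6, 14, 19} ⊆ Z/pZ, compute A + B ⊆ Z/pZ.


Work in Z/23Z: reduce every sum a + b modulo 23.
Enumerate all 20 pairs:
a = 9: 9+3=12, 9+6=15, 9+14=0, 9+19=5
a = 10: 10+3=13, 10+6=16, 10+14=1, 10+19=6
a = 11: 11+3=14, 11+6=17, 11+14=2, 11+19=7
a = 21: 21+3=1, 21+6=4, 21+14=12, 21+19=17
a = 22: 22+3=2, 22+6=5, 22+14=13, 22+19=18
Distinct residues collected: {0, 1, 2, 4, 5, 6, 7, 12, 13, 14, 15, 16, 17, 18}
|A + B| = 14 (out of 23 total residues).

A + B = {0, 1, 2, 4, 5, 6, 7, 12, 13, 14, 15, 16, 17, 18}


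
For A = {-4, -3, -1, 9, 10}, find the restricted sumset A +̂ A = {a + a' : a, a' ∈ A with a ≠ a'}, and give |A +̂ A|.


Restricted sumset: A +̂ A = {a + a' : a ∈ A, a' ∈ A, a ≠ a'}.
Equivalently, take A + A and drop any sum 2a that is achievable ONLY as a + a for a ∈ A (i.e. sums representable only with equal summands).
Enumerate pairs (a, a') with a < a' (symmetric, so each unordered pair gives one sum; this covers all a ≠ a'):
  -4 + -3 = -7
  -4 + -1 = -5
  -4 + 9 = 5
  -4 + 10 = 6
  -3 + -1 = -4
  -3 + 9 = 6
  -3 + 10 = 7
  -1 + 9 = 8
  -1 + 10 = 9
  9 + 10 = 19
Collected distinct sums: {-7, -5, -4, 5, 6, 7, 8, 9, 19}
|A +̂ A| = 9
(Reference bound: |A +̂ A| ≥ 2|A| - 3 for |A| ≥ 2, with |A| = 5 giving ≥ 7.)

|A +̂ A| = 9


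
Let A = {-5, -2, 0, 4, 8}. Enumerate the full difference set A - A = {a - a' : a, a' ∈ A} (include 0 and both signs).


A - A = {a - a' : a, a' ∈ A}.
Compute a - a' for each ordered pair (a, a'):
a = -5: -5--5=0, -5--2=-3, -5-0=-5, -5-4=-9, -5-8=-13
a = -2: -2--5=3, -2--2=0, -2-0=-2, -2-4=-6, -2-8=-10
a = 0: 0--5=5, 0--2=2, 0-0=0, 0-4=-4, 0-8=-8
a = 4: 4--5=9, 4--2=6, 4-0=4, 4-4=0, 4-8=-4
a = 8: 8--5=13, 8--2=10, 8-0=8, 8-4=4, 8-8=0
Collecting distinct values (and noting 0 appears from a-a):
A - A = {-13, -10, -9, -8, -6, -5, -4, -3, -2, 0, 2, 3, 4, 5, 6, 8, 9, 10, 13}
|A - A| = 19

A - A = {-13, -10, -9, -8, -6, -5, -4, -3, -2, 0, 2, 3, 4, 5, 6, 8, 9, 10, 13}


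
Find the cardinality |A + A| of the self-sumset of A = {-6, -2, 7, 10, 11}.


A + A = {a + a' : a, a' ∈ A}; |A| = 5.
General bounds: 2|A| - 1 ≤ |A + A| ≤ |A|(|A|+1)/2, i.e. 9 ≤ |A + A| ≤ 15.
Lower bound 2|A|-1 is attained iff A is an arithmetic progression.
Enumerate sums a + a' for a ≤ a' (symmetric, so this suffices):
a = -6: -6+-6=-12, -6+-2=-8, -6+7=1, -6+10=4, -6+11=5
a = -2: -2+-2=-4, -2+7=5, -2+10=8, -2+11=9
a = 7: 7+7=14, 7+10=17, 7+11=18
a = 10: 10+10=20, 10+11=21
a = 11: 11+11=22
Distinct sums: {-12, -8, -4, 1, 4, 5, 8, 9, 14, 17, 18, 20, 21, 22}
|A + A| = 14

|A + A| = 14


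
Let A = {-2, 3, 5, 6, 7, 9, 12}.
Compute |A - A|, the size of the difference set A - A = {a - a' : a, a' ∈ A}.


A - A = {a - a' : a, a' ∈ A}; |A| = 7.
Bounds: 2|A|-1 ≤ |A - A| ≤ |A|² - |A| + 1, i.e. 13 ≤ |A - A| ≤ 43.
Note: 0 ∈ A - A always (from a - a). The set is symmetric: if d ∈ A - A then -d ∈ A - A.
Enumerate nonzero differences d = a - a' with a > a' (then include -d):
Positive differences: {1, 2, 3, 4, 5, 6, 7, 8, 9, 11, 14}
Full difference set: {0} ∪ (positive diffs) ∪ (negative diffs).
|A - A| = 1 + 2·11 = 23 (matches direct enumeration: 23).

|A - A| = 23


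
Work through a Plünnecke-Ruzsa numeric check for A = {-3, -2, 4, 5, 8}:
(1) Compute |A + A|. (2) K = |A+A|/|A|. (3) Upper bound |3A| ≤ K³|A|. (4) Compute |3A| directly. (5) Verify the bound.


|A| = 5.
Step 1: Compute A + A by enumerating all 25 pairs.
A + A = {-6, -5, -4, 1, 2, 3, 5, 6, 8, 9, 10, 12, 13, 16}, so |A + A| = 14.
Step 2: Doubling constant K = |A + A|/|A| = 14/5 = 14/5 ≈ 2.8000.
Step 3: Plünnecke-Ruzsa gives |3A| ≤ K³·|A| = (2.8000)³ · 5 ≈ 109.7600.
Step 4: Compute 3A = A + A + A directly by enumerating all triples (a,b,c) ∈ A³; |3A| = 28.
Step 5: Check 28 ≤ 109.7600? Yes ✓.

K = 14/5, Plünnecke-Ruzsa bound K³|A| ≈ 109.7600, |3A| = 28, inequality holds.


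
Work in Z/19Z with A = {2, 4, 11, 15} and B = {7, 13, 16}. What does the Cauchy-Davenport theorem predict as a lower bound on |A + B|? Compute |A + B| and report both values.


Cauchy-Davenport: |A + B| ≥ min(p, |A| + |B| - 1) for A, B nonempty in Z/pZ.
|A| = 4, |B| = 3, p = 19.
CD lower bound = min(19, 4 + 3 - 1) = min(19, 6) = 6.
Compute A + B mod 19 directly:
a = 2: 2+7=9, 2+13=15, 2+16=18
a = 4: 4+7=11, 4+13=17, 4+16=1
a = 11: 11+7=18, 11+13=5, 11+16=8
a = 15: 15+7=3, 15+13=9, 15+16=12
A + B = {1, 3, 5, 8, 9, 11, 12, 15, 17, 18}, so |A + B| = 10.
Verify: 10 ≥ 6? Yes ✓.

CD lower bound = 6, actual |A + B| = 10.


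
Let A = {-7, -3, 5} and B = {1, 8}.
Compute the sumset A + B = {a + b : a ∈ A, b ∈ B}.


A + B = {a + b : a ∈ A, b ∈ B}.
Enumerate all |A|·|B| = 3·2 = 6 pairs (a, b) and collect distinct sums.
a = -7: -7+1=-6, -7+8=1
a = -3: -3+1=-2, -3+8=5
a = 5: 5+1=6, 5+8=13
Collecting distinct sums: A + B = {-6, -2, 1, 5, 6, 13}
|A + B| = 6

A + B = {-6, -2, 1, 5, 6, 13}


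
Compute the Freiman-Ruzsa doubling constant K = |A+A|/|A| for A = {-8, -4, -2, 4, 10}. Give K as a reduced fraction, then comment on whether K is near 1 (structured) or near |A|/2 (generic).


|A| = 5.
Compute A + A by enumerating all 25 pairs.
A + A = {-16, -12, -10, -8, -6, -4, 0, 2, 6, 8, 14, 20}, so |A + A| = 12.
K = |A + A| / |A| = 12/5 (already in lowest terms) ≈ 2.4000.
Reference: AP of size 5 gives K = 9/5 ≈ 1.8000; a fully generic set of size 5 gives K ≈ 3.0000.

|A| = 5, |A + A| = 12, K = 12/5.


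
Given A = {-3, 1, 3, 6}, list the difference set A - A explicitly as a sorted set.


A - A = {a - a' : a, a' ∈ A}.
Compute a - a' for each ordered pair (a, a'):
a = -3: -3--3=0, -3-1=-4, -3-3=-6, -3-6=-9
a = 1: 1--3=4, 1-1=0, 1-3=-2, 1-6=-5
a = 3: 3--3=6, 3-1=2, 3-3=0, 3-6=-3
a = 6: 6--3=9, 6-1=5, 6-3=3, 6-6=0
Collecting distinct values (and noting 0 appears from a-a):
A - A = {-9, -6, -5, -4, -3, -2, 0, 2, 3, 4, 5, 6, 9}
|A - A| = 13

A - A = {-9, -6, -5, -4, -3, -2, 0, 2, 3, 4, 5, 6, 9}


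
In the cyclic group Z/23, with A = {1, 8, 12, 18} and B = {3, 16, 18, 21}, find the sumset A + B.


Work in Z/23Z: reduce every sum a + b modulo 23.
Enumerate all 16 pairs:
a = 1: 1+3=4, 1+16=17, 1+18=19, 1+21=22
a = 8: 8+3=11, 8+16=1, 8+18=3, 8+21=6
a = 12: 12+3=15, 12+16=5, 12+18=7, 12+21=10
a = 18: 18+3=21, 18+16=11, 18+18=13, 18+21=16
Distinct residues collected: {1, 3, 4, 5, 6, 7, 10, 11, 13, 15, 16, 17, 19, 21, 22}
|A + B| = 15 (out of 23 total residues).

A + B = {1, 3, 4, 5, 6, 7, 10, 11, 13, 15, 16, 17, 19, 21, 22}


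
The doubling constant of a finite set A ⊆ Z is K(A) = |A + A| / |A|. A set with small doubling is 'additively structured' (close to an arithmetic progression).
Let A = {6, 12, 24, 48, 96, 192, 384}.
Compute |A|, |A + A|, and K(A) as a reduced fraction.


|A| = 7.
Compute A + A by enumerating all 49 pairs.
A + A = {12, 18, 24, 30, 36, 48, 54, 60, 72, 96, 102, 108, 120, 144, 192, 198, 204, 216, 240, 288, 384, 390, 396, 408, 432, 480, 576, 768}, so |A + A| = 28.
K = |A + A| / |A| = 28/7 = 4/1 ≈ 4.0000.
Reference: AP of size 7 gives K = 13/7 ≈ 1.8571; a fully generic set of size 7 gives K ≈ 4.0000.

|A| = 7, |A + A| = 28, K = 28/7 = 4/1.


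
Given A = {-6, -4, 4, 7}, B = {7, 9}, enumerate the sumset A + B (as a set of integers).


A + B = {a + b : a ∈ A, b ∈ B}.
Enumerate all |A|·|B| = 4·2 = 8 pairs (a, b) and collect distinct sums.
a = -6: -6+7=1, -6+9=3
a = -4: -4+7=3, -4+9=5
a = 4: 4+7=11, 4+9=13
a = 7: 7+7=14, 7+9=16
Collecting distinct sums: A + B = {1, 3, 5, 11, 13, 14, 16}
|A + B| = 7

A + B = {1, 3, 5, 11, 13, 14, 16}


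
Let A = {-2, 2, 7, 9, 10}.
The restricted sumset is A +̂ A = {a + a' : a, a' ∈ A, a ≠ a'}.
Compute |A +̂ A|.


Restricted sumset: A +̂ A = {a + a' : a ∈ A, a' ∈ A, a ≠ a'}.
Equivalently, take A + A and drop any sum 2a that is achievable ONLY as a + a for a ∈ A (i.e. sums representable only with equal summands).
Enumerate pairs (a, a') with a < a' (symmetric, so each unordered pair gives one sum; this covers all a ≠ a'):
  -2 + 2 = 0
  -2 + 7 = 5
  -2 + 9 = 7
  -2 + 10 = 8
  2 + 7 = 9
  2 + 9 = 11
  2 + 10 = 12
  7 + 9 = 16
  7 + 10 = 17
  9 + 10 = 19
Collected distinct sums: {0, 5, 7, 8, 9, 11, 12, 16, 17, 19}
|A +̂ A| = 10
(Reference bound: |A +̂ A| ≥ 2|A| - 3 for |A| ≥ 2, with |A| = 5 giving ≥ 7.)

|A +̂ A| = 10


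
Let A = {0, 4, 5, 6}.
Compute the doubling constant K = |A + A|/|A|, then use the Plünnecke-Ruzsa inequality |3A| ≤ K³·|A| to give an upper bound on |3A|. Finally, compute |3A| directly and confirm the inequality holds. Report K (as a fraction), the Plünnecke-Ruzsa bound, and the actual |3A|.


|A| = 4.
Step 1: Compute A + A by enumerating all 16 pairs.
A + A = {0, 4, 5, 6, 8, 9, 10, 11, 12}, so |A + A| = 9.
Step 2: Doubling constant K = |A + A|/|A| = 9/4 = 9/4 ≈ 2.2500.
Step 3: Plünnecke-Ruzsa gives |3A| ≤ K³·|A| = (2.2500)³ · 4 ≈ 45.5625.
Step 4: Compute 3A = A + A + A directly by enumerating all triples (a,b,c) ∈ A³; |3A| = 15.
Step 5: Check 15 ≤ 45.5625? Yes ✓.

K = 9/4, Plünnecke-Ruzsa bound K³|A| ≈ 45.5625, |3A| = 15, inequality holds.


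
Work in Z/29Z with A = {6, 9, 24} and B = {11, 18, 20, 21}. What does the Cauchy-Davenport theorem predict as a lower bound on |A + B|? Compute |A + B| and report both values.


Cauchy-Davenport: |A + B| ≥ min(p, |A| + |B| - 1) for A, B nonempty in Z/pZ.
|A| = 3, |B| = 4, p = 29.
CD lower bound = min(29, 3 + 4 - 1) = min(29, 6) = 6.
Compute A + B mod 29 directly:
a = 6: 6+11=17, 6+18=24, 6+20=26, 6+21=27
a = 9: 9+11=20, 9+18=27, 9+20=0, 9+21=1
a = 24: 24+11=6, 24+18=13, 24+20=15, 24+21=16
A + B = {0, 1, 6, 13, 15, 16, 17, 20, 24, 26, 27}, so |A + B| = 11.
Verify: 11 ≥ 6? Yes ✓.

CD lower bound = 6, actual |A + B| = 11.


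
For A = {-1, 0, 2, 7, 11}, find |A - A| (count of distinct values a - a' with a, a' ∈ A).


A - A = {a - a' : a, a' ∈ A}; |A| = 5.
Bounds: 2|A|-1 ≤ |A - A| ≤ |A|² - |A| + 1, i.e. 9 ≤ |A - A| ≤ 21.
Note: 0 ∈ A - A always (from a - a). The set is symmetric: if d ∈ A - A then -d ∈ A - A.
Enumerate nonzero differences d = a - a' with a > a' (then include -d):
Positive differences: {1, 2, 3, 4, 5, 7, 8, 9, 11, 12}
Full difference set: {0} ∪ (positive diffs) ∪ (negative diffs).
|A - A| = 1 + 2·10 = 21 (matches direct enumeration: 21).

|A - A| = 21


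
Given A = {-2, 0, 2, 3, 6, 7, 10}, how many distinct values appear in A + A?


A + A = {a + a' : a, a' ∈ A}; |A| = 7.
General bounds: 2|A| - 1 ≤ |A + A| ≤ |A|(|A|+1)/2, i.e. 13 ≤ |A + A| ≤ 28.
Lower bound 2|A|-1 is attained iff A is an arithmetic progression.
Enumerate sums a + a' for a ≤ a' (symmetric, so this suffices):
a = -2: -2+-2=-4, -2+0=-2, -2+2=0, -2+3=1, -2+6=4, -2+7=5, -2+10=8
a = 0: 0+0=0, 0+2=2, 0+3=3, 0+6=6, 0+7=7, 0+10=10
a = 2: 2+2=4, 2+3=5, 2+6=8, 2+7=9, 2+10=12
a = 3: 3+3=6, 3+6=9, 3+7=10, 3+10=13
a = 6: 6+6=12, 6+7=13, 6+10=16
a = 7: 7+7=14, 7+10=17
a = 10: 10+10=20
Distinct sums: {-4, -2, 0, 1, 2, 3, 4, 5, 6, 7, 8, 9, 10, 12, 13, 14, 16, 17, 20}
|A + A| = 19

|A + A| = 19


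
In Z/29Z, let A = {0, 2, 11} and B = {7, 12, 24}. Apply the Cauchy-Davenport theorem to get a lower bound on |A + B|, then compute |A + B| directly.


Cauchy-Davenport: |A + B| ≥ min(p, |A| + |B| - 1) for A, B nonempty in Z/pZ.
|A| = 3, |B| = 3, p = 29.
CD lower bound = min(29, 3 + 3 - 1) = min(29, 5) = 5.
Compute A + B mod 29 directly:
a = 0: 0+7=7, 0+12=12, 0+24=24
a = 2: 2+7=9, 2+12=14, 2+24=26
a = 11: 11+7=18, 11+12=23, 11+24=6
A + B = {6, 7, 9, 12, 14, 18, 23, 24, 26}, so |A + B| = 9.
Verify: 9 ≥ 5? Yes ✓.

CD lower bound = 5, actual |A + B| = 9.


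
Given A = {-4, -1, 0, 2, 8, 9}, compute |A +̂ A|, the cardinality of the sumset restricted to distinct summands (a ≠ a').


Restricted sumset: A +̂ A = {a + a' : a ∈ A, a' ∈ A, a ≠ a'}.
Equivalently, take A + A and drop any sum 2a that is achievable ONLY as a + a for a ∈ A (i.e. sums representable only with equal summands).
Enumerate pairs (a, a') with a < a' (symmetric, so each unordered pair gives one sum; this covers all a ≠ a'):
  -4 + -1 = -5
  -4 + 0 = -4
  -4 + 2 = -2
  -4 + 8 = 4
  -4 + 9 = 5
  -1 + 0 = -1
  -1 + 2 = 1
  -1 + 8 = 7
  -1 + 9 = 8
  0 + 2 = 2
  0 + 8 = 8
  0 + 9 = 9
  2 + 8 = 10
  2 + 9 = 11
  8 + 9 = 17
Collected distinct sums: {-5, -4, -2, -1, 1, 2, 4, 5, 7, 8, 9, 10, 11, 17}
|A +̂ A| = 14
(Reference bound: |A +̂ A| ≥ 2|A| - 3 for |A| ≥ 2, with |A| = 6 giving ≥ 9.)

|A +̂ A| = 14


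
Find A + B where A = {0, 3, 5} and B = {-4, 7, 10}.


A + B = {a + b : a ∈ A, b ∈ B}.
Enumerate all |A|·|B| = 3·3 = 9 pairs (a, b) and collect distinct sums.
a = 0: 0+-4=-4, 0+7=7, 0+10=10
a = 3: 3+-4=-1, 3+7=10, 3+10=13
a = 5: 5+-4=1, 5+7=12, 5+10=15
Collecting distinct sums: A + B = {-4, -1, 1, 7, 10, 12, 13, 15}
|A + B| = 8

A + B = {-4, -1, 1, 7, 10, 12, 13, 15}


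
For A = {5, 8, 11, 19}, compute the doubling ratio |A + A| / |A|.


|A| = 4.
Compute A + A by enumerating all 16 pairs.
A + A = {10, 13, 16, 19, 22, 24, 27, 30, 38}, so |A + A| = 9.
K = |A + A| / |A| = 9/4 (already in lowest terms) ≈ 2.2500.
Reference: AP of size 4 gives K = 7/4 ≈ 1.7500; a fully generic set of size 4 gives K ≈ 2.5000.

|A| = 4, |A + A| = 9, K = 9/4.


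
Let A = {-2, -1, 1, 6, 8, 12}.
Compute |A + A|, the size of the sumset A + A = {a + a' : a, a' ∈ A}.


A + A = {a + a' : a, a' ∈ A}; |A| = 6.
General bounds: 2|A| - 1 ≤ |A + A| ≤ |A|(|A|+1)/2, i.e. 11 ≤ |A + A| ≤ 21.
Lower bound 2|A|-1 is attained iff A is an arithmetic progression.
Enumerate sums a + a' for a ≤ a' (symmetric, so this suffices):
a = -2: -2+-2=-4, -2+-1=-3, -2+1=-1, -2+6=4, -2+8=6, -2+12=10
a = -1: -1+-1=-2, -1+1=0, -1+6=5, -1+8=7, -1+12=11
a = 1: 1+1=2, 1+6=7, 1+8=9, 1+12=13
a = 6: 6+6=12, 6+8=14, 6+12=18
a = 8: 8+8=16, 8+12=20
a = 12: 12+12=24
Distinct sums: {-4, -3, -2, -1, 0, 2, 4, 5, 6, 7, 9, 10, 11, 12, 13, 14, 16, 18, 20, 24}
|A + A| = 20

|A + A| = 20


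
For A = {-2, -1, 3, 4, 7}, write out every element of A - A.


A - A = {a - a' : a, a' ∈ A}.
Compute a - a' for each ordered pair (a, a'):
a = -2: -2--2=0, -2--1=-1, -2-3=-5, -2-4=-6, -2-7=-9
a = -1: -1--2=1, -1--1=0, -1-3=-4, -1-4=-5, -1-7=-8
a = 3: 3--2=5, 3--1=4, 3-3=0, 3-4=-1, 3-7=-4
a = 4: 4--2=6, 4--1=5, 4-3=1, 4-4=0, 4-7=-3
a = 7: 7--2=9, 7--1=8, 7-3=4, 7-4=3, 7-7=0
Collecting distinct values (and noting 0 appears from a-a):
A - A = {-9, -8, -6, -5, -4, -3, -1, 0, 1, 3, 4, 5, 6, 8, 9}
|A - A| = 15

A - A = {-9, -8, -6, -5, -4, -3, -1, 0, 1, 3, 4, 5, 6, 8, 9}


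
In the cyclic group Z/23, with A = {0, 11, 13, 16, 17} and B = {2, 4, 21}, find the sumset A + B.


Work in Z/23Z: reduce every sum a + b modulo 23.
Enumerate all 15 pairs:
a = 0: 0+2=2, 0+4=4, 0+21=21
a = 11: 11+2=13, 11+4=15, 11+21=9
a = 13: 13+2=15, 13+4=17, 13+21=11
a = 16: 16+2=18, 16+4=20, 16+21=14
a = 17: 17+2=19, 17+4=21, 17+21=15
Distinct residues collected: {2, 4, 9, 11, 13, 14, 15, 17, 18, 19, 20, 21}
|A + B| = 12 (out of 23 total residues).

A + B = {2, 4, 9, 11, 13, 14, 15, 17, 18, 19, 20, 21}


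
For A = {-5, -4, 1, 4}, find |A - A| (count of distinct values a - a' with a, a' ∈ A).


A - A = {a - a' : a, a' ∈ A}; |A| = 4.
Bounds: 2|A|-1 ≤ |A - A| ≤ |A|² - |A| + 1, i.e. 7 ≤ |A - A| ≤ 13.
Note: 0 ∈ A - A always (from a - a). The set is symmetric: if d ∈ A - A then -d ∈ A - A.
Enumerate nonzero differences d = a - a' with a > a' (then include -d):
Positive differences: {1, 3, 5, 6, 8, 9}
Full difference set: {0} ∪ (positive diffs) ∪ (negative diffs).
|A - A| = 1 + 2·6 = 13 (matches direct enumeration: 13).

|A - A| = 13


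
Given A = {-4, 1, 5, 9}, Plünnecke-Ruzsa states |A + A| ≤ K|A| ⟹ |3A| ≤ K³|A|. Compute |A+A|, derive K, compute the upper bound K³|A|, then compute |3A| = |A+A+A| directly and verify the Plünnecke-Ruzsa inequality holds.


|A| = 4.
Step 1: Compute A + A by enumerating all 16 pairs.
A + A = {-8, -3, 1, 2, 5, 6, 10, 14, 18}, so |A + A| = 9.
Step 2: Doubling constant K = |A + A|/|A| = 9/4 = 9/4 ≈ 2.2500.
Step 3: Plünnecke-Ruzsa gives |3A| ≤ K³·|A| = (2.2500)³ · 4 ≈ 45.5625.
Step 4: Compute 3A = A + A + A directly by enumerating all triples (a,b,c) ∈ A³; |3A| = 16.
Step 5: Check 16 ≤ 45.5625? Yes ✓.

K = 9/4, Plünnecke-Ruzsa bound K³|A| ≈ 45.5625, |3A| = 16, inequality holds.


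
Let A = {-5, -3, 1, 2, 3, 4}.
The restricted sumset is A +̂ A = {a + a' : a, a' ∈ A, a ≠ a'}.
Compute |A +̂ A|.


Restricted sumset: A +̂ A = {a + a' : a ∈ A, a' ∈ A, a ≠ a'}.
Equivalently, take A + A and drop any sum 2a that is achievable ONLY as a + a for a ∈ A (i.e. sums representable only with equal summands).
Enumerate pairs (a, a') with a < a' (symmetric, so each unordered pair gives one sum; this covers all a ≠ a'):
  -5 + -3 = -8
  -5 + 1 = -4
  -5 + 2 = -3
  -5 + 3 = -2
  -5 + 4 = -1
  -3 + 1 = -2
  -3 + 2 = -1
  -3 + 3 = 0
  -3 + 4 = 1
  1 + 2 = 3
  1 + 3 = 4
  1 + 4 = 5
  2 + 3 = 5
  2 + 4 = 6
  3 + 4 = 7
Collected distinct sums: {-8, -4, -3, -2, -1, 0, 1, 3, 4, 5, 6, 7}
|A +̂ A| = 12
(Reference bound: |A +̂ A| ≥ 2|A| - 3 for |A| ≥ 2, with |A| = 6 giving ≥ 9.)

|A +̂ A| = 12


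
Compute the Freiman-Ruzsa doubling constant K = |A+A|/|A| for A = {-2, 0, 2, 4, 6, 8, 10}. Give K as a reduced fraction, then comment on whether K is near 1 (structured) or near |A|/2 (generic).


|A| = 7.
Compute A + A by enumerating all 49 pairs.
A + A = {-4, -2, 0, 2, 4, 6, 8, 10, 12, 14, 16, 18, 20}, so |A + A| = 13.
K = |A + A| / |A| = 13/7 (already in lowest terms) ≈ 1.8571.
Reference: AP of size 7 gives K = 13/7 ≈ 1.8571; a fully generic set of size 7 gives K ≈ 4.0000.

|A| = 7, |A + A| = 13, K = 13/7.


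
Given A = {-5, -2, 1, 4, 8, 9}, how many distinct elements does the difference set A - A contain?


A - A = {a - a' : a, a' ∈ A}; |A| = 6.
Bounds: 2|A|-1 ≤ |A - A| ≤ |A|² - |A| + 1, i.e. 11 ≤ |A - A| ≤ 31.
Note: 0 ∈ A - A always (from a - a). The set is symmetric: if d ∈ A - A then -d ∈ A - A.
Enumerate nonzero differences d = a - a' with a > a' (then include -d):
Positive differences: {1, 3, 4, 5, 6, 7, 8, 9, 10, 11, 13, 14}
Full difference set: {0} ∪ (positive diffs) ∪ (negative diffs).
|A - A| = 1 + 2·12 = 25 (matches direct enumeration: 25).

|A - A| = 25


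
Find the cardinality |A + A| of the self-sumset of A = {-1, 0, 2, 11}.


A + A = {a + a' : a, a' ∈ A}; |A| = 4.
General bounds: 2|A| - 1 ≤ |A + A| ≤ |A|(|A|+1)/2, i.e. 7 ≤ |A + A| ≤ 10.
Lower bound 2|A|-1 is attained iff A is an arithmetic progression.
Enumerate sums a + a' for a ≤ a' (symmetric, so this suffices):
a = -1: -1+-1=-2, -1+0=-1, -1+2=1, -1+11=10
a = 0: 0+0=0, 0+2=2, 0+11=11
a = 2: 2+2=4, 2+11=13
a = 11: 11+11=22
Distinct sums: {-2, -1, 0, 1, 2, 4, 10, 11, 13, 22}
|A + A| = 10

|A + A| = 10


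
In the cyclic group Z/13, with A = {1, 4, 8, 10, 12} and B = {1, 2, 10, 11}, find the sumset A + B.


Work in Z/13Z: reduce every sum a + b modulo 13.
Enumerate all 20 pairs:
a = 1: 1+1=2, 1+2=3, 1+10=11, 1+11=12
a = 4: 4+1=5, 4+2=6, 4+10=1, 4+11=2
a = 8: 8+1=9, 8+2=10, 8+10=5, 8+11=6
a = 10: 10+1=11, 10+2=12, 10+10=7, 10+11=8
a = 12: 12+1=0, 12+2=1, 12+10=9, 12+11=10
Distinct residues collected: {0, 1, 2, 3, 5, 6, 7, 8, 9, 10, 11, 12}
|A + B| = 12 (out of 13 total residues).

A + B = {0, 1, 2, 3, 5, 6, 7, 8, 9, 10, 11, 12}


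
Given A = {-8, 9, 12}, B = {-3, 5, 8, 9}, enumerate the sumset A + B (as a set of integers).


A + B = {a + b : a ∈ A, b ∈ B}.
Enumerate all |A|·|B| = 3·4 = 12 pairs (a, b) and collect distinct sums.
a = -8: -8+-3=-11, -8+5=-3, -8+8=0, -8+9=1
a = 9: 9+-3=6, 9+5=14, 9+8=17, 9+9=18
a = 12: 12+-3=9, 12+5=17, 12+8=20, 12+9=21
Collecting distinct sums: A + B = {-11, -3, 0, 1, 6, 9, 14, 17, 18, 20, 21}
|A + B| = 11

A + B = {-11, -3, 0, 1, 6, 9, 14, 17, 18, 20, 21}


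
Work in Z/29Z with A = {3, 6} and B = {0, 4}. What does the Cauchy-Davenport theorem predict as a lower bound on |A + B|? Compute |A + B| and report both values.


Cauchy-Davenport: |A + B| ≥ min(p, |A| + |B| - 1) for A, B nonempty in Z/pZ.
|A| = 2, |B| = 2, p = 29.
CD lower bound = min(29, 2 + 2 - 1) = min(29, 3) = 3.
Compute A + B mod 29 directly:
a = 3: 3+0=3, 3+4=7
a = 6: 6+0=6, 6+4=10
A + B = {3, 6, 7, 10}, so |A + B| = 4.
Verify: 4 ≥ 3? Yes ✓.

CD lower bound = 3, actual |A + B| = 4.


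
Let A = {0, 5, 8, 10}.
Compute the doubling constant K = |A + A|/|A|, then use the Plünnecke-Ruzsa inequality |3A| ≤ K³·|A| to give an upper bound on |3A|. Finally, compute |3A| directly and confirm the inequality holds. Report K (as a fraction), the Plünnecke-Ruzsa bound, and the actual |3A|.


|A| = 4.
Step 1: Compute A + A by enumerating all 16 pairs.
A + A = {0, 5, 8, 10, 13, 15, 16, 18, 20}, so |A + A| = 9.
Step 2: Doubling constant K = |A + A|/|A| = 9/4 = 9/4 ≈ 2.2500.
Step 3: Plünnecke-Ruzsa gives |3A| ≤ K³·|A| = (2.2500)³ · 4 ≈ 45.5625.
Step 4: Compute 3A = A + A + A directly by enumerating all triples (a,b,c) ∈ A³; |3A| = 16.
Step 5: Check 16 ≤ 45.5625? Yes ✓.

K = 9/4, Plünnecke-Ruzsa bound K³|A| ≈ 45.5625, |3A| = 16, inequality holds.


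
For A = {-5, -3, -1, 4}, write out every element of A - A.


A - A = {a - a' : a, a' ∈ A}.
Compute a - a' for each ordered pair (a, a'):
a = -5: -5--5=0, -5--3=-2, -5--1=-4, -5-4=-9
a = -3: -3--5=2, -3--3=0, -3--1=-2, -3-4=-7
a = -1: -1--5=4, -1--3=2, -1--1=0, -1-4=-5
a = 4: 4--5=9, 4--3=7, 4--1=5, 4-4=0
Collecting distinct values (and noting 0 appears from a-a):
A - A = {-9, -7, -5, -4, -2, 0, 2, 4, 5, 7, 9}
|A - A| = 11

A - A = {-9, -7, -5, -4, -2, 0, 2, 4, 5, 7, 9}


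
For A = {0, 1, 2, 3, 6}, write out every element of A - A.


A - A = {a - a' : a, a' ∈ A}.
Compute a - a' for each ordered pair (a, a'):
a = 0: 0-0=0, 0-1=-1, 0-2=-2, 0-3=-3, 0-6=-6
a = 1: 1-0=1, 1-1=0, 1-2=-1, 1-3=-2, 1-6=-5
a = 2: 2-0=2, 2-1=1, 2-2=0, 2-3=-1, 2-6=-4
a = 3: 3-0=3, 3-1=2, 3-2=1, 3-3=0, 3-6=-3
a = 6: 6-0=6, 6-1=5, 6-2=4, 6-3=3, 6-6=0
Collecting distinct values (and noting 0 appears from a-a):
A - A = {-6, -5, -4, -3, -2, -1, 0, 1, 2, 3, 4, 5, 6}
|A - A| = 13

A - A = {-6, -5, -4, -3, -2, -1, 0, 1, 2, 3, 4, 5, 6}


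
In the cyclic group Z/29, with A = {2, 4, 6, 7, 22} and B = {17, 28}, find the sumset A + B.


Work in Z/29Z: reduce every sum a + b modulo 29.
Enumerate all 10 pairs:
a = 2: 2+17=19, 2+28=1
a = 4: 4+17=21, 4+28=3
a = 6: 6+17=23, 6+28=5
a = 7: 7+17=24, 7+28=6
a = 22: 22+17=10, 22+28=21
Distinct residues collected: {1, 3, 5, 6, 10, 19, 21, 23, 24}
|A + B| = 9 (out of 29 total residues).

A + B = {1, 3, 5, 6, 10, 19, 21, 23, 24}


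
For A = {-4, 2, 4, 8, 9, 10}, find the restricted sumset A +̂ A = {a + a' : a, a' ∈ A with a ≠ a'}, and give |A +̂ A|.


Restricted sumset: A +̂ A = {a + a' : a ∈ A, a' ∈ A, a ≠ a'}.
Equivalently, take A + A and drop any sum 2a that is achievable ONLY as a + a for a ∈ A (i.e. sums representable only with equal summands).
Enumerate pairs (a, a') with a < a' (symmetric, so each unordered pair gives one sum; this covers all a ≠ a'):
  -4 + 2 = -2
  -4 + 4 = 0
  -4 + 8 = 4
  -4 + 9 = 5
  -4 + 10 = 6
  2 + 4 = 6
  2 + 8 = 10
  2 + 9 = 11
  2 + 10 = 12
  4 + 8 = 12
  4 + 9 = 13
  4 + 10 = 14
  8 + 9 = 17
  8 + 10 = 18
  9 + 10 = 19
Collected distinct sums: {-2, 0, 4, 5, 6, 10, 11, 12, 13, 14, 17, 18, 19}
|A +̂ A| = 13
(Reference bound: |A +̂ A| ≥ 2|A| - 3 for |A| ≥ 2, with |A| = 6 giving ≥ 9.)

|A +̂ A| = 13


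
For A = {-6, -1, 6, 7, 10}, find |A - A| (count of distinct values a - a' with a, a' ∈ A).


A - A = {a - a' : a, a' ∈ A}; |A| = 5.
Bounds: 2|A|-1 ≤ |A - A| ≤ |A|² - |A| + 1, i.e. 9 ≤ |A - A| ≤ 21.
Note: 0 ∈ A - A always (from a - a). The set is symmetric: if d ∈ A - A then -d ∈ A - A.
Enumerate nonzero differences d = a - a' with a > a' (then include -d):
Positive differences: {1, 3, 4, 5, 7, 8, 11, 12, 13, 16}
Full difference set: {0} ∪ (positive diffs) ∪ (negative diffs).
|A - A| = 1 + 2·10 = 21 (matches direct enumeration: 21).

|A - A| = 21


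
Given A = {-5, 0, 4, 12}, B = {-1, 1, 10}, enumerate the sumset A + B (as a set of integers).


A + B = {a + b : a ∈ A, b ∈ B}.
Enumerate all |A|·|B| = 4·3 = 12 pairs (a, b) and collect distinct sums.
a = -5: -5+-1=-6, -5+1=-4, -5+10=5
a = 0: 0+-1=-1, 0+1=1, 0+10=10
a = 4: 4+-1=3, 4+1=5, 4+10=14
a = 12: 12+-1=11, 12+1=13, 12+10=22
Collecting distinct sums: A + B = {-6, -4, -1, 1, 3, 5, 10, 11, 13, 14, 22}
|A + B| = 11

A + B = {-6, -4, -1, 1, 3, 5, 10, 11, 13, 14, 22}


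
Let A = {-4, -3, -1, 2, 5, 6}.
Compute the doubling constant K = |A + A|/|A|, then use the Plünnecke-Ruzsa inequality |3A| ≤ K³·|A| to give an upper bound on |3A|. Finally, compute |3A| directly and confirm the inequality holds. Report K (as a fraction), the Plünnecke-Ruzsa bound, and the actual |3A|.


|A| = 6.
Step 1: Compute A + A by enumerating all 36 pairs.
A + A = {-8, -7, -6, -5, -4, -2, -1, 1, 2, 3, 4, 5, 7, 8, 10, 11, 12}, so |A + A| = 17.
Step 2: Doubling constant K = |A + A|/|A| = 17/6 = 17/6 ≈ 2.8333.
Step 3: Plünnecke-Ruzsa gives |3A| ≤ K³·|A| = (2.8333)³ · 6 ≈ 136.4722.
Step 4: Compute 3A = A + A + A directly by enumerating all triples (a,b,c) ∈ A³; |3A| = 31.
Step 5: Check 31 ≤ 136.4722? Yes ✓.

K = 17/6, Plünnecke-Ruzsa bound K³|A| ≈ 136.4722, |3A| = 31, inequality holds.


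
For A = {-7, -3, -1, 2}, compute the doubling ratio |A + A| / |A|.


|A| = 4.
Compute A + A by enumerating all 16 pairs.
A + A = {-14, -10, -8, -6, -5, -4, -2, -1, 1, 4}, so |A + A| = 10.
K = |A + A| / |A| = 10/4 = 5/2 ≈ 2.5000.
Reference: AP of size 4 gives K = 7/4 ≈ 1.7500; a fully generic set of size 4 gives K ≈ 2.5000.

|A| = 4, |A + A| = 10, K = 10/4 = 5/2.


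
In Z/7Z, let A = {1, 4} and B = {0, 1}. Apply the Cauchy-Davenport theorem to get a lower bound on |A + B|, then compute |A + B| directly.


Cauchy-Davenport: |A + B| ≥ min(p, |A| + |B| - 1) for A, B nonempty in Z/pZ.
|A| = 2, |B| = 2, p = 7.
CD lower bound = min(7, 2 + 2 - 1) = min(7, 3) = 3.
Compute A + B mod 7 directly:
a = 1: 1+0=1, 1+1=2
a = 4: 4+0=4, 4+1=5
A + B = {1, 2, 4, 5}, so |A + B| = 4.
Verify: 4 ≥ 3? Yes ✓.

CD lower bound = 3, actual |A + B| = 4.
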